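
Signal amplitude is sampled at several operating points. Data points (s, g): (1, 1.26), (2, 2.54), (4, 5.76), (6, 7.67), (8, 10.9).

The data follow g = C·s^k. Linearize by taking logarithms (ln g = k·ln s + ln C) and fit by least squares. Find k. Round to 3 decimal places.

k = 1.035

With ln gᵢ as the transformed response and ln sᵢ as the regressor:
XᵀX = [[9.9367, 5.9506]; [5.9506, 5]], rhs = [11.6911, 7.3403]ᵀ  (here Σln s = 5.9506, Σ(ln s)² = 9.9367, Σln g = 7.3403, Σln s·ln g = 11.6911).
Solving (det = 14.2736): k = 1.03521, ln C = 0.23603.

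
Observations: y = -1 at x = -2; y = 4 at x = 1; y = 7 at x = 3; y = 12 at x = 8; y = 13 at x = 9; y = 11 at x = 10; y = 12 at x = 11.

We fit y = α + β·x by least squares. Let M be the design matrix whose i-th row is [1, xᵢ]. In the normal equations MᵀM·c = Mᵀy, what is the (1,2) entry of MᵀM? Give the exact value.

40

Row 1 ↔ basis 1, column 2 ↔ basis x, so (MᵀM)_{1,2} = Σᵢ x = (1)·(-2) + (1)·(1) + (1)·(3) + (1)·(8) + (1)·(9) + (1)·(10) + (1)·(11) = 40.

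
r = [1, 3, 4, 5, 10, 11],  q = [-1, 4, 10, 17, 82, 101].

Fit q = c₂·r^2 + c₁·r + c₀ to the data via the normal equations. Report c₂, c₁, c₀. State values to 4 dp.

c₂ = 0.9454, c₁ = -1.1562, c₀ = -0.8073

AᵀA·[c₂, c₁, c₀]ᵀ = Aᵀq reads: 25604·c₂ + 2548·c₁ + 272·c₀ = 21041;  2548·c₂ + 272·c₁ + 34·c₀ = 2067;  272·c₂ + 34·c₁ + 6·c₀ = 213.
Solving the 3×3 system (Gaussian elimination) gives c₂ = 11243/11892, c₁ = -6875/5946, c₀ = -800/991.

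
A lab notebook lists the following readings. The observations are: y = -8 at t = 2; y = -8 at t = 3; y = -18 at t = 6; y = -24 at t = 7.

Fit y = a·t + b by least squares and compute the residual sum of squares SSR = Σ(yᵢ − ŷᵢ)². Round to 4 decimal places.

SSR = 9.0588

Sums needed: Σt·t = 98, Σt = 18, Σ1 = 4.
Right-hand side: Σt·y = -316, Σy = -58.
AᵀA·[a, b]ᵀ = Aᵀy becomes [[98, 18]; [18, 4]]·[a, b]ᵀ = [-316, -58]ᵀ.
Determinant 98·4 − 18² = 68.
a = ((-316)·4 − 18·(-58))/68 = -55/17; b = (98·(-58) − 18·(-316))/68 = 1/17.
Residuals: -27/17, 28/17, 23/17, -24/17; SSR = 154/17.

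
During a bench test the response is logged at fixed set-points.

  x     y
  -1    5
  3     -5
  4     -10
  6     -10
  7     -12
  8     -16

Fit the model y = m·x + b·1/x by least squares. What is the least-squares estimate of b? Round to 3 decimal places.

b = -3.067

From the data, Σx·x = 175, Σx·1/x = 6, Σ1/x·1/x = 34925/28224.
Moment sums: Σx·y = -332, Σ1/x·y = -611/42.
So MᵀM·[m, b]ᵀ = Mᵀy: [[175, 6]; [6, 34925/28224]]·[m, b]ᵀ = [-332, -611/42]ᵀ.
Δ = 175·(34925/28224) − 6² = 727973/4032.
m = ((-332)·(34925/28224) − 6·(-611/42))/(727973/4032) = -9131548/5095811; b = (175·(-611/42) − 6·(-332))/(727973/4032) = -2233056/727973.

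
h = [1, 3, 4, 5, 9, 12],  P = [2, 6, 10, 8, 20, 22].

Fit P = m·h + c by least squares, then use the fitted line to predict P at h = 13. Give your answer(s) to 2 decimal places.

MᵀM·[m, c]ᵀ = MᵀP reads: 276·m + 34·c = 544;  34·m + 6·c = 68.
(Σh·h = 276, Σh = 34, Σ1 = 6, Σh·P = 544, ΣP = 68.)
Eliminating c: 6·(row 1) − 34·(row 2) gives 500·m = 6·544 − 34·68 = 952, so m = 238/125.
Then c = (68 − 34·(238/125))/6 = 68/125.
At h = 13: P̂ = (238/125)·(13) + (68/125)·(1) = 3162/125.

P̂ = 25.30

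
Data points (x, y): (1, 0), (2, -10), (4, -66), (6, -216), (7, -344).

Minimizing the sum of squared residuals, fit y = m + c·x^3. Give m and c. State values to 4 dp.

Normal-equation sums: Σ1 = 5, Σx^3 = 632, Σx^3·x^3 = 168466.
For Mᵀy: Σy = -636, Σx^3·y = -168952.
MᵀM·[m, c]ᵀ = Mᵀy becomes [[5, 632]; [632, 168466]]·[m, c]ᵀ = [-636, -168952]ᵀ.
Eliminating c: 168466·(row 1) − 632·(row 2) gives 442906·m = 168466·(-636) − 632·(-168952) = -366712, so m = -183356/221453.
Then c = ((-168952) − 632·(-183356/221453))/168466 = -221404/221453.

m = -0.8280, c = -0.9998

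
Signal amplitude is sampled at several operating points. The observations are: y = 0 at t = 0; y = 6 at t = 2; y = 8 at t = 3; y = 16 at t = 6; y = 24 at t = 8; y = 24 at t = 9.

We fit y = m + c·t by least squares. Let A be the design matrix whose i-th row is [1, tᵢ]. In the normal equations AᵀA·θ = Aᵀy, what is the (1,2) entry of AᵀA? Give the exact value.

28

Row 1 ↔ basis 1, column 2 ↔ basis t, so (AᵀA)_{1,2} = Σᵢ t = (1)·(0) + (1)·(2) + (1)·(3) + (1)·(6) + (1)·(8) + (1)·(9) = 28.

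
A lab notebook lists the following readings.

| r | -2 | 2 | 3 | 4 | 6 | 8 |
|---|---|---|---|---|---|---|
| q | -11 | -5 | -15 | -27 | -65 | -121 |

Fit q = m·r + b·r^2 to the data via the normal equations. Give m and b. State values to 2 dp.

m = 1.47, b = -2.07

With design matrix X, XᵀX = [[133, 819]; [819, 5761]] and Xᵀq = [-1499, -10715]ᵀ.
Determinant 133·5761 − 819² = 95452.
m = ((-1499)·5761 − 819·(-10715))/95452 = 1427/974; b = (133·(-10715) − 819·(-1499))/95452 = -14101/6818.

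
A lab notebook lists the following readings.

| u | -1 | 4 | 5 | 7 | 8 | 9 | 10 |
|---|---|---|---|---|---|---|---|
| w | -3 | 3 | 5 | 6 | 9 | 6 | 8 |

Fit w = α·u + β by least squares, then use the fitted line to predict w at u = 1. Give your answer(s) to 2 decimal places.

With design matrix A, AᵀA = [[336, 42]; [42, 7]] and Aᵀw = [288, 34]ᵀ.
Determinant 336·7 − 42² = 588.
α = (288·7 − 42·34)/588 = 1; β = (336·34 − 42·288)/588 = -8/7.
At u = 1: ŵ = (1)·(1) + (-8/7)·(1) = -1/7.

ŵ = -0.14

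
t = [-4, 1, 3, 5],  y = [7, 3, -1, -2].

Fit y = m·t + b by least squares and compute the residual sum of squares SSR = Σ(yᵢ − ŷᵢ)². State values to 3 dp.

SSR = 1.911

From the data, Σt·t = 51, Σt = 5, Σ1 = 4.
Moment sums: Σt·y = -38, Σy = 7.
So MᵀM·[m, b]ᵀ = Mᵀy: [[51, 5]; [5, 4]]·[m, b]ᵀ = [-38, 7]ᵀ.
Δ = 51·4 − 5² = 179.
m = ((-38)·4 − 5·7)/179 = -187/179; b = (51·7 − 5·(-38))/179 = 547/179.
Residuals: -42/179, 177/179, -165/179, 30/179; SSR = 342/179.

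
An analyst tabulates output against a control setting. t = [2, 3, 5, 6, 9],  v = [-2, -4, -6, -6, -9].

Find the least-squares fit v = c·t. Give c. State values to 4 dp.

Forming XᵀX = [[155]] and Xᵀv = [-163]ᵀ gives XᵀX·[c]ᵀ = Xᵀv.
Hence c = -163 / 155 ≈ -1.05161.

c = -1.0516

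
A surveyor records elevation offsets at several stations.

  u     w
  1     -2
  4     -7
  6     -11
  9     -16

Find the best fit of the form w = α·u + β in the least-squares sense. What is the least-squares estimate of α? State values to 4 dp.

With design matrix A, AᵀA = [[134, 20]; [20, 4]] and Aᵀw = [-240, -36]ᵀ.
Δ = 134·4 − 20² = 136.
α = ((-240)·4 − 20·(-36))/136 = -30/17; β = (134·(-36) − 20·(-240))/136 = -3/17.

α = -1.7647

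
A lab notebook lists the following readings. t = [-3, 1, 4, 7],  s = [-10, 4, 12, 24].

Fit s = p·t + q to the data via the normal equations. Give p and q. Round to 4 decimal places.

From the data, Σt·t = 75, Σt = 9, Σ1 = 4.
Right-hand side: Σt·s = 250, Σs = 30.
det = 75·4 − 9² = 219.
p = (250·4 − 9·30)/219 = 10/3; q = (75·30 − 9·250)/219 = 0.

p = 3.3333, q = 0.0000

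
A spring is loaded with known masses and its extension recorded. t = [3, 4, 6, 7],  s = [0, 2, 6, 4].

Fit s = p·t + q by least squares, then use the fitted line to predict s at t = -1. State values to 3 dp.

With design matrix X, XᵀX = [[110, 20]; [20, 4]] and Xᵀs = [72, 12]ᵀ.
Eliminating q: 4·(row 1) − 20·(row 2) gives 40·p = 4·72 − 20·12 = 48, so p = 6/5.
Then q = (12 − 20·(6/5))/4 = -3.
At t = -1: ŝ = (6/5)·(-1) + (-3)·(1) = -21/5.

ŝ = -4.200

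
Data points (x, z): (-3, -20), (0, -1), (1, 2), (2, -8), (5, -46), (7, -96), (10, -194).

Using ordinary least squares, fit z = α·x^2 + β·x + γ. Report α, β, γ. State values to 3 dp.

α = -2.012, β = 0.615, γ = 0.235

Forming AᵀA = [[13124, 1450, 188]; [1450, 188, 22]; [188, 22, 7]] and Aᵀz = [-25464, -2796, -363]ᵀ gives AᵀA·[α, β, γ]ᵀ = Aᵀz.
Inverting the 3×3 Gram matrix, [α, β, γ]ᵀ = [-11307/5621, 3456/5621, 189/803]ᵀ.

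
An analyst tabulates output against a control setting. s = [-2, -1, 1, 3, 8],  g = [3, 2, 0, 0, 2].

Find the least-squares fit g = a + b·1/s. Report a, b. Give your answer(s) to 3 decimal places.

a = 1.389, b = -1.343

Entries of XᵀX: Σ1 = 5, Σ1/s = -1/24, Σ1/s·1/s = 1369/576.
For Xᵀg: Σg = 7, Σ1/s·g = -13/4.
XᵀX·[a, b]ᵀ = Xᵀg becomes [[5, -1/24]; [-1/24, 1369/576]]·[a, b]ᵀ = [7, -13/4]ᵀ.
Δ = 5·(1369/576) − (-1/24)² = 1711/144.
a = (7·(1369/576) − (-1/24)·(-13/4))/(1711/144) = 9505/6844; b = (5·(-13/4) − (-1/24)·7)/(1711/144) = -2298/1711.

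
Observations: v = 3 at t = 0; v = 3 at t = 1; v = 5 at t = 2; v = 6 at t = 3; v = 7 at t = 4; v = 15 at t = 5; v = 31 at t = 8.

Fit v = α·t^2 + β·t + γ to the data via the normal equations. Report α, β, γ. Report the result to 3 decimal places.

Normal-equation sums: Σt^2·t^2 = 5075, Σt^2·t = 737, Σt^2 = 119, Σt·t = 119, Σt = 23, Σ1 = 7.
Moment sums: Σt^2·v = 2548, Σt·v = 382, Σv = 70.
So AᵀA·[α, β, γ]ᵀ = Aᵀv: [[5075, 737, 119]; [737, 119, 23]; [119, 23, 7]]·[α, β, γ]ᵀ = [2548, 382, 70]ᵀ.
Row-reducing yields α = 532/1069, β = -497/1069, γ = 3279/1069.

α = 0.498, β = -0.465, γ = 3.067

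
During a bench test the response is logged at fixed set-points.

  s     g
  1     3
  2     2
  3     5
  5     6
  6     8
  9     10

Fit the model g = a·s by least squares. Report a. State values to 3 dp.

a = 1.218

Entries of AᵀA: Σs·s = 156.
And Σs·g = 190.
So AᵀA·[a]ᵀ = Aᵀg: [[156]]·[a]ᵀ = [190]ᵀ.
Hence a = 190 / 156 ≈ 1.21795.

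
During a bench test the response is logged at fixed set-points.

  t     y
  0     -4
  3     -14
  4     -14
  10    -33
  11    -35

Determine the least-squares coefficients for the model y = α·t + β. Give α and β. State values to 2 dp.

α = -2.84, β = -4.12

AᵀA·[α, β]ᵀ = Aᵀy reads: 246·α + 28·β = -813;  28·α + 5·β = -100.
(Σt·t = 246, Σt = 28, Σ1 = 5, Σt·y = -813, Σy = -100.)
Δ = 246·5 − 28² = 446.
α = ((-813)·5 − 28·(-100))/446 = -1265/446; β = (246·(-100) − 28·(-813))/446 = -918/223.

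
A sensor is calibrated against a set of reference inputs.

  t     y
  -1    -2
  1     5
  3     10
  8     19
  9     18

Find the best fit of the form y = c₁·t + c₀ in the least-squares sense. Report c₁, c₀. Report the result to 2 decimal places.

Setting ∂/∂c₁ … = 0 gives: 156·c₁ + 20·c₀ = 351;  20·c₁ + 5·c₀ = 50.
(Σt·t = 156, Σt = 20, Σ1 = 5, Σt·y = 351, Σy = 50.)
det = 156·5 − 20² = 380.
c₁ = (351·5 − 20·50)/380 = 151/76; c₀ = (156·50 − 20·351)/380 = 39/19.

c₁ = 1.99, c₀ = 2.05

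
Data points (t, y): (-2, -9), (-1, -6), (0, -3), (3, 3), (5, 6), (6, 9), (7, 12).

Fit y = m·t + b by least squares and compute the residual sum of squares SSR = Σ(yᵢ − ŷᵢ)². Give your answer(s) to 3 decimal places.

The normal system XᵀX·[m, b]ᵀ = Xᵀy is [[124, 18]; [18, 7]]·[m, b]ᵀ = [201, 12]ᵀ.
Determinant 124·7 − 18² = 544.
m = (201·7 − 18·12)/544 = 1191/544; b = (124·12 − 18·201)/544 = -1065/272.
Residuals: -12/17, 57/544, 249/272, 189/544, -33/32, -15/68, 321/544; SSR = 1593/544.

SSR = 2.928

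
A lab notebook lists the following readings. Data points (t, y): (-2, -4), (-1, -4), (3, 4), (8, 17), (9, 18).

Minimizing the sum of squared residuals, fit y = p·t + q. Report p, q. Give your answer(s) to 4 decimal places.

Forming AᵀA = [[159, 17]; [17, 5]] and Aᵀy = [322, 31]ᵀ gives AᵀA·[p, q]ᵀ = Aᵀy.
Δ = 159·5 − 17² = 506.
p = (322·5 − 17·31)/506 = 1083/506; q = (159·31 − 17·322)/506 = -545/506.

p = 2.1403, q = -1.0771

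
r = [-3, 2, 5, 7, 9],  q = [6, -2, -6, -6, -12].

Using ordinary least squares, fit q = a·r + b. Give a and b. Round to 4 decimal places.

Setting ∂/∂a … = 0 gives: 168·a + 20·b = -202;  20·a + 5·b = -20.
Δ = 168·5 − 20² = 440.
a = ((-202)·5 − 20·(-20))/440 = -61/44; b = (168·(-20) − 20·(-202))/440 = 17/11.

a = -1.3864, b = 1.5455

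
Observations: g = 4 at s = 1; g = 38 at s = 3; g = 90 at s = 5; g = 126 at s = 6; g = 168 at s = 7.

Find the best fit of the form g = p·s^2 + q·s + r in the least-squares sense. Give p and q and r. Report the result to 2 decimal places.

p = 2.76, q = 5.10, r = -3.41

With design matrix M, MᵀM = [[4404, 712, 120]; [712, 120, 22]; [120, 22, 5]] and Mᵀg = [15364, 2500, 426]ᵀ.
Solving the 3×3 system (Gaussian elimination) gives p = 1293/469, q = 2392/469, r = -1598/469.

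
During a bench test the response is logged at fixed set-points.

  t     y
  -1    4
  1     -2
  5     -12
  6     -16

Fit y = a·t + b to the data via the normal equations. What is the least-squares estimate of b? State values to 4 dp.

b = 1.0992

From the data, Σt·t = 63, Σt = 11, Σ1 = 4.
For Mᵀy: Σt·y = -162, Σy = -26.
Eliminating b: 4·(row 1) − 11·(row 2) gives 131·a = 4·(-162) − 11·(-26) = -362, so a = -362/131.
Then b = ((-26) − 11·(-362/131))/4 = 144/131.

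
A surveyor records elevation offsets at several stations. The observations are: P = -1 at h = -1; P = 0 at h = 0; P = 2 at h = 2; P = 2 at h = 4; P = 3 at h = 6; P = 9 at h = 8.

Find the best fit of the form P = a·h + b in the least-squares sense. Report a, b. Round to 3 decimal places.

a = 0.912, b = -0.389

Sums needed: Σh·h = 121, Σh = 19, Σ1 = 6.
Right-hand side: Σh·P = 103, ΣP = 15.
Normal equations: [[121, 19]; [19, 6]]·[a, b]ᵀ = [103, 15]ᵀ.
Determinant 121·6 − 19² = 365.
a = (103·6 − 19·15)/365 = 333/365; b = (121·15 − 19·103)/365 = -142/365.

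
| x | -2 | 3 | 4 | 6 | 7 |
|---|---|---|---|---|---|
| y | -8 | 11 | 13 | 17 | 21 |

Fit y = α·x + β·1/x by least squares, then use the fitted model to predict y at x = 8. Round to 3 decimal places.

Entries of AᵀA: Σx·x = 114, Σx·1/x = 5, Σ1/x·1/x = 3329/7056.
And Σx·y = 350, Σ1/x·y = 67/4.
Normal equations: [[114, 5]; [5, 3329/7056]]·[α, β]ᵀ = [350, 67/4]ᵀ.
Eliminating β: (3329/7056)·(row 1) − 5·(row 2) gives (33851/1176)·α = (3329/7056)·350 − 5·(67/4) = 41015/504, so α = 287105/101553.
Then β = ((67/4) − 5·(287105/101553))/(3329/7056) = 187572/33851.
At x = 8: ŷ = (287105/101553)·(8) + (187572/33851)·(1/8) = 4734359/203106.

ŷ = 23.310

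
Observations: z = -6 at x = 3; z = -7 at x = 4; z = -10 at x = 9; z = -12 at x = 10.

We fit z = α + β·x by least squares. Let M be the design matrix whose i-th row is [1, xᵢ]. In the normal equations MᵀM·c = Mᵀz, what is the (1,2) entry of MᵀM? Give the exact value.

26

Row 1 ↔ basis 1, column 2 ↔ basis x, so (MᵀM)_{1,2} = Σᵢ x = (1)·(3) + (1)·(4) + (1)·(9) + (1)·(10) = 26.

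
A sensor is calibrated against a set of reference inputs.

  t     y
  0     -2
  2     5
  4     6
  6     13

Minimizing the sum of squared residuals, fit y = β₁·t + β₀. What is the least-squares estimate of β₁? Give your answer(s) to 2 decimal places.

The normal equations are: 56·β₁ + 12·β₀ = 112;  12·β₁ + 4·β₀ = 22.
(Σt·t = 56, Σt = 12, Σ1 = 4, Σt·y = 112, Σy = 22.)
Δ = 56·4 − 12² = 80.
β₁ = (112·4 − 12·22)/80 = 23/10; β₀ = (56·22 − 12·112)/80 = -7/5.

β₁ = 2.30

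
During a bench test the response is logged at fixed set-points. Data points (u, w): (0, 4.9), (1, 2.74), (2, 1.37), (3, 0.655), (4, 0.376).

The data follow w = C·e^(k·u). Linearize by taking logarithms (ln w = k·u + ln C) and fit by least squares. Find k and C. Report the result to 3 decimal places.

Taking logs, ln w = k·u + ln C, so regress ln w on u.
XᵀX = [[30.0000, 10.0000]; [10.0000, 5]], rhs = [-3.5444, 1.5107]ᵀ  (here Σu = 10.0000, Σ(u)² = 30.0000, Σln w = 1.5107, Σu·ln w = -3.5444).
Slope k = (n·Σu·ln w − Σu·Σln w)/(n·Σ(u)² − (Σu)²) = (5·-3.5444 − 10.0000·1.5107)/50.0000 = -0.65659; ln C = (Σln w − k·Σu)/n = 1.61532, so C = exp(1.61532) = 5.02950.

k = -0.657, C = 5.029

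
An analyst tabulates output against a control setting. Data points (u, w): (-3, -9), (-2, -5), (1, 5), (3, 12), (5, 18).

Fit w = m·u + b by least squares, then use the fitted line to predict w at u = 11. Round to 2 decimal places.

Forming MᵀM = [[48, 4]; [4, 5]] and Mᵀw = [168, 21]ᵀ gives MᵀM·[m, b]ᵀ = Mᵀw.
Δ = 48·5 − 4² = 224.
m = (168·5 − 4·21)/224 = 27/8; b = (48·21 − 4·168)/224 = 3/2.
At u = 11: ŵ = (27/8)·(11) + (3/2)·(1) = 309/8.

ŵ = 38.63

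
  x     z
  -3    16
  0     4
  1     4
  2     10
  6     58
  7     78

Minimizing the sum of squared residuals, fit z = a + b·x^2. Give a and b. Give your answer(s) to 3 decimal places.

Normal-equation sums: Σ1 = 6, Σx^2 = 99, Σx^2·x^2 = 3795.
And Σz = 170, Σx^2·z = 6098.
Δ = 6·3795 − 99² = 12969.
a = (170·3795 − 99·6098)/12969 = 1256/393; b = (6·6098 − 99·170)/12969 = 6586/4323.

a = 3.196, b = 1.523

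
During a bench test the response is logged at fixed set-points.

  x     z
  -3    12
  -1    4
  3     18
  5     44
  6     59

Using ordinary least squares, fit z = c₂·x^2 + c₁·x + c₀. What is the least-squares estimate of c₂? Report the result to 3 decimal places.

c₂ = 1.379

With design matrix A, AᵀA = [[2084, 340, 80]; [340, 80, 10]; [80, 10, 5]] and Aᵀz = [3498, 588, 137]ᵀ.
Solving the 3×3 system (Gaussian elimination) gives c₂ = 91/66, c₁ = 181/165, c₀ = 173/55.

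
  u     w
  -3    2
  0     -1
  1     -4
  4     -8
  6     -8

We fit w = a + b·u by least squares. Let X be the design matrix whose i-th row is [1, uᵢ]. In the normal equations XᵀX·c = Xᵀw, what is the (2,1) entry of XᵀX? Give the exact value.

Row 2 ↔ basis u, column 1 ↔ basis 1, so (XᵀX)_{2,1} = Σᵢ u = (-3)·(1) + (0)·(1) + (1)·(1) + (4)·(1) + (6)·(1) = 8.

8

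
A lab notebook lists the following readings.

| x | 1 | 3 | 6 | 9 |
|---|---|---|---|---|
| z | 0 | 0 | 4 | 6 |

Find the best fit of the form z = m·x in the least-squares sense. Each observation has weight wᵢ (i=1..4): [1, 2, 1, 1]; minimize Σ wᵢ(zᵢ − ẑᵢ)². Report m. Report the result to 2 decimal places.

AᵀWA·[m]ᵀ = AᵀWz reads: 136·m = 78.
m = 78/136 = 0.573529.

m = 0.57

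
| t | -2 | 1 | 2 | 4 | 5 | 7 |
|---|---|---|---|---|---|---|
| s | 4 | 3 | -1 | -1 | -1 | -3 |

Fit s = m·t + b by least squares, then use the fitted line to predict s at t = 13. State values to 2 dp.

MᵀM·[m, b]ᵀ = Mᵀs reads: 99·m + 17·b = -37;  17·m + 6·b = 1.
(Σt·t = 99, Σt = 17, Σ1 = 6, Σt·s = -37, Σs = 1.)
Δ = 99·6 − 17² = 305.
m = ((-37)·6 − 17·1)/305 = -239/305; b = (99·1 − 17·(-37))/305 = 728/305.
At t = 13: ŝ = (-239/305)·(13) + (728/305)·(1) = -39/5.

ŝ = -7.80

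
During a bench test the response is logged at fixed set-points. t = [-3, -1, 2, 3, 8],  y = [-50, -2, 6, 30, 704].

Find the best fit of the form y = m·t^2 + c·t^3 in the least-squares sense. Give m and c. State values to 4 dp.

Compute the Gram sums: Σt^2·t^2 = 4275, Σt^2·t^3 = 32799, Σt^3·t^3 = 263667.
Right-hand side: Σt^2·y = 44898, Σt^3·y = 362658.
XᵀX·[m, c]ᵀ = Xᵀy becomes [[4275, 32799]; [32799, 263667]]·[m, c]ᵀ = [44898, 362658]ᵀ.
Eliminating c: 263667·(row 1) − 32799·(row 2) gives 51402024·m = 263667·44898 − 32799·362658 = -56698776, so m = -787483/713917.
Then c = (362658 − 32799·(-787483/713917))/263667 = 1079909/713917.

m = -1.1030, c = 1.5127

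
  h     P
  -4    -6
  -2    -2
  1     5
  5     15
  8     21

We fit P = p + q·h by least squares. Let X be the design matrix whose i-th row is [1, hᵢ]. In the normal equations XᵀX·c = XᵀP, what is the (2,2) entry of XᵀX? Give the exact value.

110

Row 2 ↔ basis h, column 2 ↔ basis h, so (XᵀX)_{2,2} = Σᵢ (h)·(h) = (-4)·(-4) + (-2)·(-2) + (1)·(1) + (5)·(5) + (8)·(8) = 110.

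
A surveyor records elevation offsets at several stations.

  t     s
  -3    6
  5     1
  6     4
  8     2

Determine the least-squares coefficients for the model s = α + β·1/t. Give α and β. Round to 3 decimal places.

α = 3.544, β = -7.426

Entries of AᵀA: Σ1 = 4, Σ1/t = 19/120, Σ1/t·1/t = 2801/14400.
For Aᵀs: Σs = 13, Σ1/t·s = -53/60.
Normal equations: [[4, 19/120]; [19/120, 2801/14400]]·[α, β]ᵀ = [13, -53/60]ᵀ.
Eliminating β: (2801/14400)·(row 1) − (19/120)·(row 2) gives (10843/14400)·α = (2801/14400)·13 − (19/120)·(-53/60) = 12809/4800, so α = 38427/10843.
Then β = ((-53/60) − (19/120)·(38427/10843))/(2801/14400) = -80520/10843.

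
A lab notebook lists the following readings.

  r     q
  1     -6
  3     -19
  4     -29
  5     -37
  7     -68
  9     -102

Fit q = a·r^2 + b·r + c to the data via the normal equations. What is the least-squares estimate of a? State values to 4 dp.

a = -0.9491

Compute the Gram sums: Σr^2·r^2 = 9925, Σr^2·r = 1289, Σr^2 = 181, Σr·r = 181, Σr = 29, Σ1 = 6.
And Σr^2·q = -13160, Σr·q = -1758, Σq = -261.
XᵀX·[a, b, c]ᵀ = Xᵀq becomes [[9925, 1289, 181]; [1289, 181, 29]; [181, 29, 6]]·[a, b, c]ᵀ = [-13160, -1758, -261]ᵀ.
Row-reducing yields a = -877/924, b = -11699/4620, c = -92/35.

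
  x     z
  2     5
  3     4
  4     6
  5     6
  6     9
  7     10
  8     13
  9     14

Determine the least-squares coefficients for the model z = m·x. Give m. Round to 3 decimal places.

Entries of AᵀA: Σx·x = 284.
For Aᵀz: Σx·z = 430.
So AᵀA·[m]ᵀ = Aᵀz: [[284]]·[m]ᵀ = [430]ᵀ.
m = 430/284 = 1.51408.

m = 1.514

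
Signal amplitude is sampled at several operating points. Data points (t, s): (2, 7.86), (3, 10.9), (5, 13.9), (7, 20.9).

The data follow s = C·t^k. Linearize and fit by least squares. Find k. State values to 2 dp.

k = 0.73

Linearized form: ln s = k·ln t + ln C. From the 4 transformed points,
Σln t = 5.3471, Σ(ln t)² = 8.0643, Σln s = 10.1222, Σln t·ln s = 14.2044.
Equations: 8.0643·k + 5.3471·ln C = 14.2044;  5.3471·k + 4·ln C = 10.1222.
Solving (det = 3.6655): k = 0.73473, ln C = 1.54838.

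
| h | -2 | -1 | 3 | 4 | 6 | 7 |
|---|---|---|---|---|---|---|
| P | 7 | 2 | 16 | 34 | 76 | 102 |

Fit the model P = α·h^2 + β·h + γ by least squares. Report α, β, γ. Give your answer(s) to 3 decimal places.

With design matrix X, XᵀX = [[4051, 641, 115]; [641, 115, 17]; [115, 17, 6]] and XᵀP = [8452, 1338, 237]ᵀ.
Solving the 3×3 system (Gaussian elimination) gives α = 153679/72300, β = -3689/72300, γ = -6601/6025.

α = 2.126, β = -0.051, γ = -1.096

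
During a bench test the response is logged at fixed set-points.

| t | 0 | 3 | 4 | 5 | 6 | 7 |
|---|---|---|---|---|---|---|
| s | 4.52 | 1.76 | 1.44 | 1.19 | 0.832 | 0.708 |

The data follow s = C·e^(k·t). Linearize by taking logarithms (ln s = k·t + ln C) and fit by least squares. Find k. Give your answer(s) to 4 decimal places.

k = -0.2652

With ln sᵢ as the transformed response and tᵢ as the regressor:
Σt = 25.0000, Σ(t)² = 135.0000, Σln s = 2.0832, Σt·ln s = 0.5036.
Equations: 135.0000·k + 25.0000·ln C = 0.5036;  25.0000·k + 6·ln C = 2.0832.
Slope k = (n·Σt·ln s − Σt·Σln s)/(n·Σ(t)² − (Σt)²) = (6·0.5036 − 25.0000·2.0832)/185.0000 = -0.26518; ln C = (Σln s − k·Σt)/n = 1.45212.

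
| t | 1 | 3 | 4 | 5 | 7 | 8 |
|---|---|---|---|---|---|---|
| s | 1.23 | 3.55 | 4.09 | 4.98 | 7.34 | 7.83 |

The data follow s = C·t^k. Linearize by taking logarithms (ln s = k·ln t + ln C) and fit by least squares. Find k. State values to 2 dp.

k = 0.89

Taking logs, ln s = k·ln t + ln C, so regress ln s on ln t.
XᵀX = [[13.8297, 8.1197]; [8.1197, 6]], rhs = [14.0867, 8.5392]ᵀ  (here Σln t = 8.1197, Σ(ln t)² = 13.8297, Σln s = 8.5392, Σln t·ln s = 14.0867).
Slope k = (n·Σln t·ln s − Σln t·Σln s)/(n·Σ(ln t)² − (Σln t)²) = (6·14.0867 − 8.1197·8.5392)/17.0487 = 0.89062; ln C = (Σln s − k·Σln t)/n = 0.21795.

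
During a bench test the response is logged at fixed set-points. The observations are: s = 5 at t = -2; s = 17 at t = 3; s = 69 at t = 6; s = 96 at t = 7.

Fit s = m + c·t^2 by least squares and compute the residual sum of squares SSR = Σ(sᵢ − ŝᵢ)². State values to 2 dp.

SSR = 2.72

Sums needed: Σ1 = 4, Σt^2 = 98, Σt^2·t^2 = 3794.
Right-hand side: Σs = 187, Σt^2·s = 7361.
Normal equations: [[4, 98]; [98, 3794]]·[m, c]ᵀ = [187, 7361]ᵀ.
Eliminating c: 3794·(row 1) − 98·(row 2) gives 5572·m = 3794·187 − 98·7361 = -11900, so m = -425/199.
Then c = (7361 − 98·(-425/199))/3794 = 5559/2786.
Residuals: -1178/1393, 3281/2786, -970/1393, 145/398; SSR = 7577/2786.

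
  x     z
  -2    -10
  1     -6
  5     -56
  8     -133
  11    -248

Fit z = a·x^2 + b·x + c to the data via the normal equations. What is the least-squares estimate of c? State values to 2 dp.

c = -3.40

Sums needed: Σx^2·x^2 = 19379, Σx^2·x = 1961, Σx^2 = 215, Σx·x = 215, Σx = 23, Σ1 = 5.
And Σx^2·z = -39966, Σx·z = -4058, Σz = -453.
AᵀA·[a, b, c]ᵀ = Aᵀz becomes [[19379, 1961, 215]; [1961, 215, 23]; [215, 23, 5]]·[a, b, c]ᵀ = [-39966, -4058, -453]ᵀ.
Row-reducing yields a = -88405/44958, b = -25883/44958, c = -25453/7493.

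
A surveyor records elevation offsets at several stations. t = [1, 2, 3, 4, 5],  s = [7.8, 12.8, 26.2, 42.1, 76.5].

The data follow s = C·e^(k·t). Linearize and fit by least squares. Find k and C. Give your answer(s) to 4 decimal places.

k = 0.5757, C = 4.3157

With ln sᵢ as the transformed response and tᵢ as the regressor:
Σt = 15.0000, Σ(t)² = 55.0000, Σln s = 15.9467, Σt·ln s = 53.5969.
Equations: 55.0000·k + 15.0000·ln C = 53.5969;  15.0000·k + 5·ln C = 15.9467.
Slope k = (n·Σt·ln s − Σt·Σln s)/(n·Σ(t)² − (Σt)²) = (5·53.5969 − 15.0000·15.9467)/50.0000 = 0.57569; ln C = (Σln s − k·Σt)/n = 1.46225, so C = exp(1.46225) = 4.31567.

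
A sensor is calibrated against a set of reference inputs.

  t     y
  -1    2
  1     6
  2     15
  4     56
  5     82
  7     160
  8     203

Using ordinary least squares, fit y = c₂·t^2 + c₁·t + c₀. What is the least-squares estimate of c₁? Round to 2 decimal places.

AᵀA·[c₂, c₁, c₀]ᵀ = Aᵀy reads: 7396·c₂ + 1052·c₁ + 160·c₀ = 23846;  1052·c₂ + 160·c₁ + 26·c₀ = 3412;  160·c₂ + 26·c₁ + 7·c₀ = 524.
Row-reducing yields c₂ = 7967/2688, c₁ = 1541/896, c₀ = 971/1344.

c₁ = 1.72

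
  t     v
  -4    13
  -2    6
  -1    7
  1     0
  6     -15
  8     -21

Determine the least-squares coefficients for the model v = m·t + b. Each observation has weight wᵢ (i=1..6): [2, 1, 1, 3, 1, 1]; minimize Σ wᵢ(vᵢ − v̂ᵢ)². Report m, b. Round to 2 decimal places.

m = -2.82, b = 2.21

From the data, Σwᵢ·t·t = 140, Σwᵢ·t = 6, Σwᵢ·1 = 9.
For XᵀWv: Σwᵢ·t·v = -381, Σwᵢ·v = 3.
det = 140·9 − 6² = 1224.
m = ((-381)·9 − 6·3)/1224 = -383/136; b = (140·3 − 6·(-381))/1224 = 451/204.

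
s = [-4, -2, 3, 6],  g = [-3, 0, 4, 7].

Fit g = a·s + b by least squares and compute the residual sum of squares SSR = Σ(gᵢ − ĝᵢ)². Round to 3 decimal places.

The normal system AᵀA·[a, b]ᵀ = Aᵀg is [[65, 3]; [3, 4]]·[a, b]ᵀ = [66, 8]ᵀ.
Eliminating b: 4·(row 1) − 3·(row 2) gives 251·a = 4·66 − 3·8 = 240, so a = 240/251.
Then b = (8 − 3·(240/251))/4 = 322/251.
Residuals: -115/251, 158/251, -38/251, -5/251; SSR = 158/251.

SSR = 0.629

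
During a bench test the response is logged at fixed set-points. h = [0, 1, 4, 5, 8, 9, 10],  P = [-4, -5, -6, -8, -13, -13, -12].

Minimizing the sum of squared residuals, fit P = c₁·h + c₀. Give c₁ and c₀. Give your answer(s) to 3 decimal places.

c₁ = -0.958, c₀ = -3.652

Entries of XᵀX: Σh·h = 287, Σh = 37, Σ1 = 7.
Moment sums: Σh·P = -410, ΣP = -61.
So XᵀX·[c₁, c₀]ᵀ = XᵀP: [[287, 37]; [37, 7]]·[c₁, c₀]ᵀ = [-410, -61]ᵀ.
det = 287·7 − 37² = 640.
c₁ = ((-410)·7 − 37·(-61))/640 = -613/640; c₀ = (287·(-61) − 37·(-410))/640 = -2337/640.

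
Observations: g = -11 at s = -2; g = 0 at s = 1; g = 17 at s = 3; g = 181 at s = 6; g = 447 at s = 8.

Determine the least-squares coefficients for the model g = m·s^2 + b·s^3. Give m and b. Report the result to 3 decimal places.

MᵀM·[m, b]ᵀ = Mᵀg reads: 5490·m + 40756·b = 35233;  40756·m + 309594·b = 268507.
Δ = 5490·309594 − 40756² = 38619524.
m = (35233·309594 − 40756·268507)/38619524 = -17672945/19309762; b = (5490·268507 − 40756·35233)/38619524 = 19073641/19309762.

m = -0.915, b = 0.988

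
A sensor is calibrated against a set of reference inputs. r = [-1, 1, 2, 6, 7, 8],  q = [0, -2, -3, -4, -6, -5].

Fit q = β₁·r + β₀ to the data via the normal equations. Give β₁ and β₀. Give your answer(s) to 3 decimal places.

β₁ = -0.559, β₀ = -1.192

AᵀA·[β₁, β₀]ᵀ = Aᵀq reads: 155·β₁ + 23·β₀ = -114;  23·β₁ + 6·β₀ = -20.
(Σr·r = 155, Σr = 23, Σ1 = 6, Σr·q = -114, Σq = -20.)
Determinant 155·6 − 23² = 401.
β₁ = ((-114)·6 − 23·(-20))/401 = -224/401; β₀ = (155·(-20) − 23·(-114))/401 = -478/401.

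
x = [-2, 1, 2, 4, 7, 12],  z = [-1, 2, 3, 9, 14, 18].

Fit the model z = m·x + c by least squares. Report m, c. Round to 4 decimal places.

m = 1.4754, c = 1.5984

With design matrix A, AᵀA = [[218, 24]; [24, 6]] and Aᵀz = [360, 45]ᵀ.
Eliminating c: 6·(row 1) − 24·(row 2) gives 732·m = 6·360 − 24·45 = 1080, so m = 90/61.
Then c = (45 − 24·(90/61))/6 = 195/122.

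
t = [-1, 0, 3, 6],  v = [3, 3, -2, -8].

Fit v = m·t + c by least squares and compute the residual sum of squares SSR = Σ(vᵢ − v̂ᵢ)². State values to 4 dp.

Sums needed: Σt·t = 46, Σt = 8, Σ1 = 4.
Right-hand side: Σt·v = -57, Σv = -4.
Determinant 46·4 − 8² = 120.
m = ((-57)·4 − 8·(-4))/120 = -49/30; c = (46·(-4) − 8·(-57))/120 = 34/15.
Residuals: -9/10, 11/15, 19/30, -7/15; SSR = 59/30.

SSR = 1.9667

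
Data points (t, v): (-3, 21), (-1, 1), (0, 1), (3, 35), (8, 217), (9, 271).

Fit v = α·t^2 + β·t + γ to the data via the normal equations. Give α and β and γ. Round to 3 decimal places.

Entries of XᵀX: Σt^2·t^2 = 10820, Σt^2·t = 1240, Σt^2 = 164, Σt·t = 164, Σt = 16, Σ1 = 6.
Moment sums: Σt^2·v = 36344, Σt·v = 4216, Σv = 546.
So XᵀX·[α, β, γ]ᵀ = Xᵀv: [[10820, 1240, 164]; [1240, 164, 16]; [164, 16, 6]]·[α, β, γ]ᵀ = [36344, 4216, 546]ᵀ.
Row-reducing yields α = 3425/1113, β = 380/159, γ = 191/371.

α = 3.077, β = 2.390, γ = 0.515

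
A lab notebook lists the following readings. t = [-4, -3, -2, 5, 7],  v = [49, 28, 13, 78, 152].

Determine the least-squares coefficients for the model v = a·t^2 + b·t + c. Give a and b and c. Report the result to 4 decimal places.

Normal-equation sums: Σt^2·t^2 = 3379, Σt^2·t = 369, Σt^2 = 103, Σt·t = 103, Σt = 3, Σ1 = 5.
For Mᵀv: Σt^2·v = 10486, Σt·v = 1148, Σv = 320.
Normal equations: [[3379, 369, 103]; [369, 103, 3]; [103, 3, 5]]·[a, b, c]ᵀ = [10486, 1148, 320]ᵀ.
Inverting the 3×3 Gram matrix, [a, b, c]ᵀ = [125487/41071, 7058/41071, 39277/41071]ᵀ.

a = 3.0554, b = 0.1718, c = 0.9563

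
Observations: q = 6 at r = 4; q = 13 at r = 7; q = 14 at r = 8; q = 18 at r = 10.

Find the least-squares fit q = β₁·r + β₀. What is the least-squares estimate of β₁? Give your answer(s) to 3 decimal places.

β₁ = 1.987

Sums needed: Σr·r = 229, Σr = 29, Σ1 = 4.
And Σr·q = 407, Σq = 51.
Normal equations: [[229, 29]; [29, 4]]·[β₁, β₀]ᵀ = [407, 51]ᵀ.
det = 229·4 − 29² = 75.
β₁ = (407·4 − 29·51)/75 = 149/75; β₀ = (229·51 − 29·407)/75 = -124/75.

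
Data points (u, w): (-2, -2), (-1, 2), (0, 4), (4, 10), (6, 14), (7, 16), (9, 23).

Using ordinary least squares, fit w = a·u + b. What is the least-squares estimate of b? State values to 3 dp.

Compute the Gram sums: Σu·u = 187, Σu = 23, Σ1 = 7.
Moment sums: Σu·w = 445, Σw = 67.
Eliminating b: 7·(row 1) − 23·(row 2) gives 780·a = 7·445 − 23·67 = 1574, so a = 787/390.
Then b = (67 − 23·(787/390))/7 = 1147/390.

b = 2.941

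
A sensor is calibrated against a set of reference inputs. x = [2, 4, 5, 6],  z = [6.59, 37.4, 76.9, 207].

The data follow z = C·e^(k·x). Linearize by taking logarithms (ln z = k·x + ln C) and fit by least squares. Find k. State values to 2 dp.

k = 0.85

Taking logs, ln z = k·x + ln C, so regress ln z on x.
XᵀX = [[81.0000, 17.0000]; [17.0000, 4]], rhs = [71.9666, 15.1824]ᵀ  (here Σx = 17.0000, Σ(x)² = 81.0000, Σln z = 15.1824, Σx·ln z = 71.9666).
Slope k = (n·Σx·ln z − Σx·Σln z)/(n·Σ(x)² − (Σx)²) = (4·71.9666 − 17.0000·15.1824)/35.0000 = 0.85043; ln C = (Σln z − k·Σx)/n = 0.18130.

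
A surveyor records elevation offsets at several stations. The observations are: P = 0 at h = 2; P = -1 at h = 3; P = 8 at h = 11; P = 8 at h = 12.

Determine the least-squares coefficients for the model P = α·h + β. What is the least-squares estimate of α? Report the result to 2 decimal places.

α = 0.93

Entries of AᵀA: Σh·h = 278, Σh = 28, Σ1 = 4.
For AᵀP: Σh·P = 181, ΣP = 15.
Normal equations: [[278, 28]; [28, 4]]·[α, β]ᵀ = [181, 15]ᵀ.
Determinant 278·4 − 28² = 328.
α = (181·4 − 28·15)/328 = 38/41; β = (278·15 − 28·181)/328 = -449/164.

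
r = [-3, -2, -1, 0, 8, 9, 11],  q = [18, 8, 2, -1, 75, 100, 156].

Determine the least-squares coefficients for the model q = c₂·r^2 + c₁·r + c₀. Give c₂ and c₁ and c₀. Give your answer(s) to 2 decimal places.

c₂ = 1.51, c₁ = -2.28, c₀ = -2.07

With design matrix A, AᵀA = [[25396, 2536, 280]; [2536, 280, 22]; [280, 22, 7]] and Aᵀq = [31972, 3144, 358]ᵀ.
Row-reducing yields c₂ = 18415/12201, c₁ = -11917/5229, c₀ = -75644/36603.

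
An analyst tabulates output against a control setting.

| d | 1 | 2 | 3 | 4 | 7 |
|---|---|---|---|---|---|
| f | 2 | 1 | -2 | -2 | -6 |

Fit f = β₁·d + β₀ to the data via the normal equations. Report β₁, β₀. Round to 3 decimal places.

β₁ = -1.330, β₀ = 3.123

Forming AᵀA = [[79, 17]; [17, 5]] and Aᵀf = [-52, -7]ᵀ gives AᵀA·[β₁, β₀]ᵀ = Aᵀf.
Eliminating β₀: 5·(row 1) − 17·(row 2) gives 106·β₁ = 5·(-52) − 17·(-7) = -141, so β₁ = -141/106.
Then β₀ = ((-7) − 17·(-141/106))/5 = 331/106.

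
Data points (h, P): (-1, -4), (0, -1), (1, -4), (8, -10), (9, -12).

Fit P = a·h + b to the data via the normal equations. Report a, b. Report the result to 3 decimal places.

The normal system MᵀM·[a, b]ᵀ = MᵀP is [[147, 17]; [17, 5]]·[a, b]ᵀ = [-188, -31]ᵀ.
Eliminating b: 5·(row 1) − 17·(row 2) gives 446·a = 5·(-188) − 17·(-31) = -413, so a = -413/446.
Then b = ((-31) − 17·(-413/446))/5 = -1361/446.

a = -0.926, b = -3.052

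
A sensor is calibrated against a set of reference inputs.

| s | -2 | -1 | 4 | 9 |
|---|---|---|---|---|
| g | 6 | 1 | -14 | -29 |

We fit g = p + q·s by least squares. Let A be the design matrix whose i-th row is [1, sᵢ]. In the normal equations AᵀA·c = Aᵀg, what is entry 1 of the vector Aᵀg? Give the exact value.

-36

Entry 1 ↔ basis 1, so (Aᵀg)_{1} = Σᵢ gᵢ = (1)·(6) + (1)·(1) + (1)·(-14) + (1)·(-29) = -36.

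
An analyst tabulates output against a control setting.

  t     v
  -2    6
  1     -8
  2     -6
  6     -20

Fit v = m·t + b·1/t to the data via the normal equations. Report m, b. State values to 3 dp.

Sums needed: Σt·t = 45, Σt·1/t = 4, Σ1/t·1/t = 55/36.
Moment sums: Σt·v = -152, Σ1/t·v = -52/3.
So AᵀA·[m, b]ᵀ = Aᵀv: [[45, 4]; [4, 55/36]]·[m, b]ᵀ = [-152, -52/3]ᵀ.
Eliminating b: (55/36)·(row 1) − 4·(row 2) gives (211/4)·m = (55/36)·(-152) − 4·(-52/3) = -1466/9, so m = -5864/1899.
Then b = ((-52/3) − 4·(-5864/1899))/(55/36) = -688/211.

m = -3.088, b = -3.261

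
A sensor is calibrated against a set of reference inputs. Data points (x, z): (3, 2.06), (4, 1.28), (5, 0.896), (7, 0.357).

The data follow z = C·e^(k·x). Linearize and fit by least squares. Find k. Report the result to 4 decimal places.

k = -0.4337

Linearized form: ln z = k·x + ln C. From the 4 transformed points,
Over the data: Σx = 19.0000, Σ(x)² = 99.0000, Σln z = -0.1703, Σx·ln z = -4.6037.
Normal system: [[99.0000, 19.0000]; [19.0000, 4]]·[k, ln C]ᵀ = [-4.6037, -0.1703]ᵀ.
Δ = 99.0000·4 − (19.0000)² = 35.0000; k = (-4.6037·4 − 19.0000·-0.1703)/35.0000 = -0.43370, ln C = (99.0000·-0.1703 − 19.0000·-4.6037)/35.0000 = 2.01751.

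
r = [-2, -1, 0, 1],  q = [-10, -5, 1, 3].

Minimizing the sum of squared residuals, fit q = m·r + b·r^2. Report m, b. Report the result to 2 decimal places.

With design matrix A, AᵀA = [[6, -8]; [-8, 18]] and Aᵀq = [28, -42]ᵀ.
Δ = 6·18 − (-8)² = 44.
m = (28·18 − (-8)·(-42))/44 = 42/11; b = (6·(-42) − (-8)·28)/44 = -7/11.

m = 3.82, b = -0.64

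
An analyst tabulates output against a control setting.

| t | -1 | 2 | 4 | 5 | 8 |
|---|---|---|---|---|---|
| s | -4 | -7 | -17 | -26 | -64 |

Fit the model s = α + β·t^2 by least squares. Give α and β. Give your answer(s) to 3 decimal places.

Setting ∂/∂α … = 0 gives: 5·α + 110·β = -118;  110·α + 4994·β = -5050.
(Σ1 = 5, Σt^2 = 110, Σt^2·t^2 = 4994, Σs = -118, Σt^2·s = -5050.)
Eliminating β: 4994·(row 1) − 110·(row 2) gives 12870·α = 4994·(-118) − 110·(-5050) = -33792, so α = -512/195.
Then β = ((-5050) − 110·(-512/195))/4994 = -409/429.

α = -2.626, β = -0.953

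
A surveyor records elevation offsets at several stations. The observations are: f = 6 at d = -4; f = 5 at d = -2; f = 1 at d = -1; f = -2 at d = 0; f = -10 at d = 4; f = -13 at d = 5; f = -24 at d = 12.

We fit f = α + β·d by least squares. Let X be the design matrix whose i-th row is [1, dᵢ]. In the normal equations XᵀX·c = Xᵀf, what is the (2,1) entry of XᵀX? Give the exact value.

Row 2 ↔ basis d, column 1 ↔ basis 1, so (XᵀX)_{2,1} = Σᵢ d = (-4)·(1) + (-2)·(1) + (-1)·(1) + (0)·(1) + (4)·(1) + (5)·(1) + (12)·(1) = 14.

14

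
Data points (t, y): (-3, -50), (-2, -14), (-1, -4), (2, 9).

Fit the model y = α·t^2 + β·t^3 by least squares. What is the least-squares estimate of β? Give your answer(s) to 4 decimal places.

β = 1.5591

Forming MᵀM = [[114, -244]; [-244, 858]] and Mᵀy = [-474, 1538]ᵀ gives MᵀM·[α, β]ᵀ = Mᵀy.
Determinant 114·858 − (-244)² = 38276.
α = ((-474)·858 − (-244)·1538)/38276 = -7855/9569; β = (114·1538 − (-244)·(-474))/38276 = 14919/9569.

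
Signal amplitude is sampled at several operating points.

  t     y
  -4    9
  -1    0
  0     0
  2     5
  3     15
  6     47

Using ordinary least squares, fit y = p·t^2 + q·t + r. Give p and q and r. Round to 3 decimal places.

p = 1.031, q = 1.689, r = -0.360

The normal system MᵀM·[p, q, r]ᵀ = Mᵀy is [[1650, 186, 66]; [186, 66, 6]; [66, 6, 6]]·[p, q, r]ᵀ = [1991, 301, 76]ᵀ.
Inverting the 3×3 Gram matrix, [p, q, r]ᵀ = [235/228, 385/228, -41/114]ᵀ.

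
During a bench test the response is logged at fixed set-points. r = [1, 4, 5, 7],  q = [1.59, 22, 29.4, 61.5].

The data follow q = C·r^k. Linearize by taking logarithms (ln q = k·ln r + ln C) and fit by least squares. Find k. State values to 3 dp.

k = 1.862

Taking logs, ln q = k·ln r + ln C, so regress ln q on ln r.
XᵀX = [[8.2987, 4.9416]; [4.9416, 4]], rhs = [17.7419, 11.0548]ᵀ  (here Σln r = 4.9416, Σ(ln r)² = 8.2987, Σln q = 11.0548, Σln r·ln q = 17.7419).
Solving (det = 8.7748): k = 1.86198, ln C = 0.46339.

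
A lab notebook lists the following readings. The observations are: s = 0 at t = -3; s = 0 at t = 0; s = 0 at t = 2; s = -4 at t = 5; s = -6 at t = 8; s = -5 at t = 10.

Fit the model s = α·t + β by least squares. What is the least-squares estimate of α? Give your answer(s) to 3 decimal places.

Forming AᵀA = [[202, 22]; [22, 6]] and Aᵀs = [-118, -15]ᵀ gives AᵀA·[α, β]ᵀ = Aᵀs.
det = 202·6 − 22² = 728.
α = ((-118)·6 − 22·(-15))/728 = -27/52; β = (202·(-15) − 22·(-118))/728 = -31/52.

α = -0.519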